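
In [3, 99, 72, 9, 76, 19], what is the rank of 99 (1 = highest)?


Sort descending: [99, 76, 72, 19, 9, 3]
Find 99 in the sorted list.
99 is at position 1.
Final answer: 1


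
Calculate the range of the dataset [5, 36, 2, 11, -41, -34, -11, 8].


Maximum value: 36
Minimum value: -41
Range = 36 - (-41) = 77
Final answer: 77


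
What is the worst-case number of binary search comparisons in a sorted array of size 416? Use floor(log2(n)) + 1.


Binary search halves the search space each step.
Maximum comparisons = floor(log2(416)) + 1
log2(416) = 8.7004
floor(log2(416)) = 8, so 8 + 1 = 9
Final answer: 9


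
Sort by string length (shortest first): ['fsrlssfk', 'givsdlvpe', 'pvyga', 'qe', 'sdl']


Compute lengths:
  'fsrlssfk' has length 8
  'givsdlvpe' has length 9
  'pvyga' has length 5
  'qe' has length 2
  'sdl' has length 3
Lengths in increasing order: 2 < 3 < 5 < 8 < 9
Listing the words in that order gives the answer.
Final answer: ['qe', 'sdl', 'pvyga', 'fsrlssfk', 'givsdlvpe']


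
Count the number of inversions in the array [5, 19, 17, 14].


For each element, count the later elements that are smaller than it:
  5 (index 0): smaller elements after it = [] -> 0
  19 (index 1): smaller elements after it = [17, 14] -> 2
  17 (index 2): smaller elements after it = [14] -> 1
Total inversions = 0 + 2 + 1 = 3
Final answer: 3


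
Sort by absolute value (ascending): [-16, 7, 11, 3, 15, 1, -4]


Compute absolute values:
  |-16| = 16
  |7| = 7
  |11| = 11
  |3| = 3
  |15| = 15
  |1| = 1
  |-4| = 4
Absolute values in increasing order: 1 < 3 < 4 < 7 < 11 < 15 < 16
Listing the original numbers in that order gives the answer.
Final answer: [1, 3, -4, 7, 11, 15, -16]


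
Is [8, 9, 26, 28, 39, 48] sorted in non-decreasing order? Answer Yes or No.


Check consecutive pairs:
  8 <= 9? True
  9 <= 26? True
  26 <= 28? True
  28 <= 39? True
  39 <= 48? True
Every consecutive pair is in order, so the list is non-decreasing.
Final answer: Yes


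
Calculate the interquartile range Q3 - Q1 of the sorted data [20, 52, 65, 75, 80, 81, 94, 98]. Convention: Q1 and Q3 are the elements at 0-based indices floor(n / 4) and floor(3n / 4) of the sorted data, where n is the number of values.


The data has n = 8 elements.
Q1 index = floor(8 / 4) = floor(2) = 2; Q3 index = floor(3 * 8 / 4) = floor(6) = 6
Q1 = element at index 2 = 65
Q3 = element at index 6 = 94
IQR = 94 - 65 = 29
Final answer: 29


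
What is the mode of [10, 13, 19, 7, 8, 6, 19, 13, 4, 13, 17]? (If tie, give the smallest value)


Count the frequency of each value:
  4 appears 1 time(s)
  6 appears 1 time(s)
  7 appears 1 time(s)
  8 appears 1 time(s)
  10 appears 1 time(s)
  13 appears 3 time(s)
  17 appears 1 time(s)
  19 appears 2 time(s)
Maximum frequency is 3.
Only 13 reaches that frequency, so it is the mode.
Final answer: 13


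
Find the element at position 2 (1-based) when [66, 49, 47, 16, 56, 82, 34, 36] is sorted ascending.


Sort ascending: [16, 34, 36, 47, 49, 56, 66, 82]
The 2nd element (1-indexed) is at index 1.
Value = 34
Final answer: 34


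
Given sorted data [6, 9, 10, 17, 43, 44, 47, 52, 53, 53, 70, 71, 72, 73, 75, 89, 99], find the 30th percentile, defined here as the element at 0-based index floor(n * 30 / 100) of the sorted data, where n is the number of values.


The dataset has n = 17 elements.
Index = floor(17 * 30 / 100) = floor(510 / 100) = floor(5.1) = 5
Counting from index 0 in the sorted data, the element at index 5 is 44.
Final answer: 44


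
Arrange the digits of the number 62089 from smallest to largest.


The number 62089 has digits: 6, 2, 0, 8, 9
Sorted: 0, 2, 6, 8, 9
Joining the sorted digits gives the result.
Final answer: 02689


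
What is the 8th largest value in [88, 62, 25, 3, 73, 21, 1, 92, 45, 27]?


Sort descending: [92, 88, 73, 62, 45, 27, 25, 21, 3, 1]
The 8th element (1-indexed) is at index 7.
Value = 21
Final answer: 21


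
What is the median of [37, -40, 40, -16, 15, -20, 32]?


First, sort the list: [-40, -20, -16, 15, 32, 37, 40]
The list has 7 elements (odd count).
The middle index is 3 (0-based), and the element there is 15.
Final answer: 15


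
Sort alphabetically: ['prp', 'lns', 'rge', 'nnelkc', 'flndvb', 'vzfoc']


Compare strings character by character (the first differing letter decides):
  'flndvb' < 'lns' since 'f' < 'l' at position 1
  'lns' < 'nnelkc' since 'l' < 'n' at position 1
  'nnelkc' < 'prp' since 'n' < 'p' at position 1
  'prp' < 'rge' since 'p' < 'r' at position 1
  'rge' < 'vzfoc' since 'r' < 'v' at position 1
Chaining these comparisons gives the alphabetical order.
Final answer: ['flndvb', 'lns', 'nnelkc', 'prp', 'rge', 'vzfoc']


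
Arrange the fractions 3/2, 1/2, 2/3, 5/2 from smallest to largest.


Convert to decimal for comparison:
  3/2 = 1.5
  1/2 = 0.5
  2/3 = 0.6667
  5/2 = 2.5
Decimals in increasing order: 0.5 < 0.6667 < 1.5 < 2.5
Writing each back as its fraction gives the sorted order.
Final answer: 1/2, 2/3, 3/2, 5/2


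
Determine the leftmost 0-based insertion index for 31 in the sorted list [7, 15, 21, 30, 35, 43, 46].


List is sorted: [7, 15, 21, 30, 35, 43, 46]
We need the leftmost position where 31 can be inserted, i.e. the first index whose element is >= 31 (or the end of the list if none is).
Binary search with low=0, high=7 (0-based indices):
  low=0, high=7, mid=3: a[3]=30 < 31, so low = 4
  low=4, high=7, mid=5: a[5]=43 >= 31, so high = 5
  low=4, high=5, mid=4: a[4]=35 >= 31, so high = 4
Now low = high = 4, so the insertion index is 4.
Final answer: 4


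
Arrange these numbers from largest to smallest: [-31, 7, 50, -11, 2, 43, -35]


Original list: [-31, 7, 50, -11, 2, 43, -35]
Repeatedly take the largest remaining element:
  Remaining [-31, 7, 50, -11, 2, 43, -35] -> largest is 50
  Remaining [-31, 7, -11, 2, 43, -35] -> largest is 43
  Remaining [-31, 7, -11, 2, -35] -> largest is 7
  Remaining [-31, -11, 2, -35] -> largest is 2
  Remaining [-31, -11, -35] -> largest is -11
  Remaining [-31, -35] -> largest is -31
  Remaining [-35] -> largest is -35
Collecting the picks in order gives the descending list.
Final answer: [50, 43, 7, 2, -11, -31, -35]


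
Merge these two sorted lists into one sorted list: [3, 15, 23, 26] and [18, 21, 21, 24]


List A: [3, 15, 23, 26]
List B: [18, 21, 21, 24]
Repeatedly compare the front elements and take the smaller:
  3 vs 18 -> take 3
  15 vs 18 -> take 15
  23 vs 18 -> take 18
  23 vs 21 -> take 21
  23 vs 21 -> take 21
  23 vs 24 -> take 23
  26 vs 24 -> take 24
  B is exhausted; append the rest of A: [26]
Final answer: [3, 15, 18, 21, 21, 23, 24, 26]


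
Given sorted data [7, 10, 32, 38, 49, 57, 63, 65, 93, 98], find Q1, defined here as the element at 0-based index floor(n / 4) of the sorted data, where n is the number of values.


The list has n = 10 elements.
Q1 index = floor(10 / 4) = floor(2.5) = 2
Counting from index 0 in the sorted data, the element at index 2 is 32.
Final answer: 32


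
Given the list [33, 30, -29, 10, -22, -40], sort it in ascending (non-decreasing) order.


Original list: [33, 30, -29, 10, -22, -40]
Repeatedly take the smallest remaining element:
  Remaining [33, 30, -29, 10, -22, -40] -> smallest is -40
  Remaining [33, 30, -29, 10, -22] -> smallest is -29
  Remaining [33, 30, 10, -22] -> smallest is -22
  Remaining [33, 30, 10] -> smallest is 10
  Remaining [33, 30] -> smallest is 30
  Remaining [33] -> smallest is 33
Collecting the picks in order gives the sorted list.
Final answer: [-40, -29, -22, 10, 30, 33]


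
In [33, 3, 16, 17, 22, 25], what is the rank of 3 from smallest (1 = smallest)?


Sort ascending: [3, 16, 17, 22, 25, 33]
Find 3 in the sorted list.
3 is at position 1 (1-indexed).
Final answer: 1


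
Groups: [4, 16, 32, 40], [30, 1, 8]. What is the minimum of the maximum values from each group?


Find max of each group:
  Group 1: [4, 16, 32, 40] -> max = 40
  Group 2: [30, 1, 8] -> max = 30
Maxes: [40, 30]
Minimum of maxes = 30
Final answer: 30


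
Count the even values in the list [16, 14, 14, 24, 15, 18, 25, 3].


Check each element:
  16 is even
  14 is even
  14 is even
  24 is even
  15 is odd
  18 is even
  25 is odd
  3 is odd
Evens: [16, 14, 14, 24, 18]
Count of evens = 5
Final answer: 5


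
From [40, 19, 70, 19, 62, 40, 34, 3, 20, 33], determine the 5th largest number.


Sort descending: [70, 62, 40, 40, 34, 33, 20, 19, 19, 3]
The 5th element (1-indexed) is at index 4.
Value = 34
Final answer: 34


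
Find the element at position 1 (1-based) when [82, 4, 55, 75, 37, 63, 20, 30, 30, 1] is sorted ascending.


Sort ascending: [1, 4, 20, 30, 30, 37, 55, 63, 75, 82]
The 1st element (1-indexed) is at index 0.
Value = 1
Final answer: 1


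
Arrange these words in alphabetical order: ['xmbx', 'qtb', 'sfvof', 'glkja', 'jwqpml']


Compare strings character by character (the first differing letter decides):
  'glkja' < 'jwqpml' since 'g' < 'j' at position 1
  'jwqpml' < 'qtb' since 'j' < 'q' at position 1
  'qtb' < 'sfvof' since 'q' < 's' at position 1
  'sfvof' < 'xmbx' since 's' < 'x' at position 1
Chaining these comparisons gives the alphabetical order.
Final answer: ['glkja', 'jwqpml', 'qtb', 'sfvof', 'xmbx']


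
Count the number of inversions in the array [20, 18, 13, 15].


For each element, count the later elements that are smaller than it:
  20 (index 0): smaller elements after it = [18, 13, 15] -> 3
  18 (index 1): smaller elements after it = [13, 15] -> 2
  13 (index 2): smaller elements after it = [] -> 0
Total inversions = 3 + 2 + 0 = 5
Final answer: 5


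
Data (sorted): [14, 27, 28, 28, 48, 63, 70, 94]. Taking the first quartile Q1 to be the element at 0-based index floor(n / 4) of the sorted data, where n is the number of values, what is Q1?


The list has n = 8 elements.
Q1 index = floor(8 / 4) = floor(2) = 2
Counting from index 0 in the sorted data, the element at index 2 is 28.
Final answer: 28


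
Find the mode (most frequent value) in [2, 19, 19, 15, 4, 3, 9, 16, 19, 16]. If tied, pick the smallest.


Count the frequency of each value:
  2 appears 1 time(s)
  3 appears 1 time(s)
  4 appears 1 time(s)
  9 appears 1 time(s)
  15 appears 1 time(s)
  16 appears 2 time(s)
  19 appears 3 time(s)
Maximum frequency is 3.
Only 19 reaches that frequency, so it is the mode.
Final answer: 19


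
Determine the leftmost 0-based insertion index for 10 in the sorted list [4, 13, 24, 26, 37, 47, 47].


List is sorted: [4, 13, 24, 26, 37, 47, 47]
We need the leftmost position where 10 can be inserted, i.e. the first index whose element is >= 10 (or the end of the list if none is).
Binary search with low=0, high=7 (0-based indices):
  low=0, high=7, mid=3: a[3]=26 >= 10, so high = 3
  low=0, high=3, mid=1: a[1]=13 >= 10, so high = 1
  low=0, high=1, mid=0: a[0]=4 < 10, so low = 1
Now low = high = 1, so the insertion index is 1.
Final answer: 1


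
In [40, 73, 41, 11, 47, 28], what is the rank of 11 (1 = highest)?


Sort descending: [73, 47, 41, 40, 28, 11]
Find 11 in the sorted list.
11 is at position 6.
Final answer: 6


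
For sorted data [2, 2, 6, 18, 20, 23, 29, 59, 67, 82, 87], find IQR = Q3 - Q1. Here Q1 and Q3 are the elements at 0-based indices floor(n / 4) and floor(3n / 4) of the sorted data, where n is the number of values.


The data has n = 11 elements.
Q1 index = floor(11 / 4) = floor(2.75) = 2; Q3 index = floor(3 * 11 / 4) = floor(8.25) = 8
Q1 = element at index 2 = 6
Q3 = element at index 8 = 67
IQR = 67 - 6 = 61
Final answer: 61


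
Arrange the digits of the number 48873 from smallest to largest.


The number 48873 has digits: 4, 8, 8, 7, 3
Sorted: 3, 4, 7, 8, 8
Joining the sorted digits gives the result.
Final answer: 34788


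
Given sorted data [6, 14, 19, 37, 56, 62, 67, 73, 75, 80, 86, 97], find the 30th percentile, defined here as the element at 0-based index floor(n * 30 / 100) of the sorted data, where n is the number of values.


The dataset has n = 12 elements.
Index = floor(12 * 30 / 100) = floor(360 / 100) = floor(3.6) = 3
Counting from index 0 in the sorted data, the element at index 3 is 37.
Final answer: 37


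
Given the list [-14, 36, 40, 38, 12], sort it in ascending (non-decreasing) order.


Original list: [-14, 36, 40, 38, 12]
Repeatedly take the smallest remaining element:
  Remaining [-14, 36, 40, 38, 12] -> smallest is -14
  Remaining [36, 40, 38, 12] -> smallest is 12
  Remaining [36, 40, 38] -> smallest is 36
  Remaining [40, 38] -> smallest is 38
  Remaining [40] -> smallest is 40
Collecting the picks in order gives the sorted list.
Final answer: [-14, 12, 36, 38, 40]


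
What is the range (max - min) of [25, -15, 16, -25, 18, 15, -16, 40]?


Maximum value: 40
Minimum value: -25
Range = 40 - (-25) = 65
Final answer: 65


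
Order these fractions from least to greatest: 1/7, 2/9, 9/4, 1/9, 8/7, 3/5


Convert to decimal for comparison:
  1/7 = 0.1429
  2/9 = 0.2222
  9/4 = 2.25
  1/9 = 0.1111
  8/7 = 1.1429
  3/5 = 0.6
Decimals in increasing order: 0.1111 < 0.1429 < 0.2222 < 0.6 < 1.1429 < 2.25
Writing each back as its fraction gives the sorted order.
Final answer: 1/9, 1/7, 2/9, 3/5, 8/7, 9/4


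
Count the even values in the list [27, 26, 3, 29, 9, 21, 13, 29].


Check each element:
  27 is odd
  26 is even
  3 is odd
  29 is odd
  9 is odd
  21 is odd
  13 is odd
  29 is odd
Evens: [26]
Count of evens = 1
Final answer: 1


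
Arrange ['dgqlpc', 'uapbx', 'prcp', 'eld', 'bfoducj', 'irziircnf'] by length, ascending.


Compute lengths:
  'dgqlpc' has length 6
  'uapbx' has length 5
  'prcp' has length 4
  'eld' has length 3
  'bfoducj' has length 7
  'irziircnf' has length 9
Lengths in increasing order: 3 < 4 < 5 < 6 < 7 < 9
Listing the words in that order gives the answer.
Final answer: ['eld', 'prcp', 'uapbx', 'dgqlpc', 'bfoducj', 'irziircnf']


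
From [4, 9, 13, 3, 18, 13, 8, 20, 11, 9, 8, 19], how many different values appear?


List all unique values:
Distinct values: [3, 4, 8, 9, 11, 13, 18, 19, 20]
Count = 9
Final answer: 9


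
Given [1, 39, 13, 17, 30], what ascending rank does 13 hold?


Sort ascending: [1, 13, 17, 30, 39]
Find 13 in the sorted list.
13 is at position 2 (1-indexed).
Final answer: 2


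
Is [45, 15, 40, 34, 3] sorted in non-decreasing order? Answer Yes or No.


Check consecutive pairs:
  45 <= 15? False
  15 <= 40? True
  40 <= 34? False
  34 <= 3? False
3 consecutive pair(s) are out of order, so the list is not sorted.
Final answer: No


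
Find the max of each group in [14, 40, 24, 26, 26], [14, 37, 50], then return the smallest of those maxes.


Find max of each group:
  Group 1: [14, 40, 24, 26, 26] -> max = 40
  Group 2: [14, 37, 50] -> max = 50
Maxes: [40, 50]
Minimum of maxes = 40
Final answer: 40


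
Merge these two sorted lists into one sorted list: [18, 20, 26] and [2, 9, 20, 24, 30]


List A: [18, 20, 26]
List B: [2, 9, 20, 24, 30]
Repeatedly compare the front elements and take the smaller:
  18 vs 2 -> take 2
  18 vs 9 -> take 9
  18 vs 20 -> take 18
  20 vs 20 -> take 20
  26 vs 20 -> take 20
  26 vs 24 -> take 24
  26 vs 30 -> take 26
  A is exhausted; append the rest of B: [30]
Final answer: [2, 9, 18, 20, 20, 24, 26, 30]


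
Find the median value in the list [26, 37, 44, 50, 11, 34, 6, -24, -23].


First, sort the list: [-24, -23, 6, 11, 26, 34, 37, 44, 50]
The list has 9 elements (odd count).
The middle index is 4 (0-based), and the element there is 26.
Final answer: 26


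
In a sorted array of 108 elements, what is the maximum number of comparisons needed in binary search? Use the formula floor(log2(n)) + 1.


Binary search halves the search space each step.
Maximum comparisons = floor(log2(108)) + 1
log2(108) = 6.7549
floor(log2(108)) = 6, so 6 + 1 = 7
Final answer: 7


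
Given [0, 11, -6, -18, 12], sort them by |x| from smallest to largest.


Compute absolute values:
  |0| = 0
  |11| = 11
  |-6| = 6
  |-18| = 18
  |12| = 12
Absolute values in increasing order: 0 < 6 < 11 < 12 < 18
Listing the original numbers in that order gives the answer.
Final answer: [0, -6, 11, 12, -18]


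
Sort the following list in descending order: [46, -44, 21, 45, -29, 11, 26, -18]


Original list: [46, -44, 21, 45, -29, 11, 26, -18]
Repeatedly take the largest remaining element:
  Remaining [46, -44, 21, 45, -29, 11, 26, -18] -> largest is 46
  Remaining [-44, 21, 45, -29, 11, 26, -18] -> largest is 45
  Remaining [-44, 21, -29, 11, 26, -18] -> largest is 26
  Remaining [-44, 21, -29, 11, -18] -> largest is 21
  Remaining [-44, -29, 11, -18] -> largest is 11
  Remaining [-44, -29, -18] -> largest is -18
  Remaining [-44, -29] -> largest is -29
  Remaining [-44] -> largest is -44
Collecting the picks in order gives the descending list.
Final answer: [46, 45, 26, 21, 11, -18, -29, -44]


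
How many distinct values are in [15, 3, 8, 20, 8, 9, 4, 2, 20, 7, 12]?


List all unique values:
Distinct values: [2, 3, 4, 7, 8, 9, 12, 15, 20]
Count = 9
Final answer: 9


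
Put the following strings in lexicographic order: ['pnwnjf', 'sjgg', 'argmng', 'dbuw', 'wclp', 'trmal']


Compare strings character by character (the first differing letter decides):
  'argmng' < 'dbuw' since 'a' < 'd' at position 1
  'dbuw' < 'pnwnjf' since 'd' < 'p' at position 1
  'pnwnjf' < 'sjgg' since 'p' < 's' at position 1
  'sjgg' < 'trmal' since 's' < 't' at position 1
  'trmal' < 'wclp' since 't' < 'w' at position 1
Chaining these comparisons gives the alphabetical order.
Final answer: ['argmng', 'dbuw', 'pnwnjf', 'sjgg', 'trmal', 'wclp']


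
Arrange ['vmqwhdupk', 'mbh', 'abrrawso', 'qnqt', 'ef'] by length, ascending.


Compute lengths:
  'vmqwhdupk' has length 9
  'mbh' has length 3
  'abrrawso' has length 8
  'qnqt' has length 4
  'ef' has length 2
Lengths in increasing order: 2 < 3 < 4 < 8 < 9
Listing the words in that order gives the answer.
Final answer: ['ef', 'mbh', 'qnqt', 'abrrawso', 'vmqwhdupk']


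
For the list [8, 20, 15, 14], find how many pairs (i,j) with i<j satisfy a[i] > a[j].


For each element, count the later elements that are smaller than it:
  8 (index 0): smaller elements after it = [] -> 0
  20 (index 1): smaller elements after it = [15, 14] -> 2
  15 (index 2): smaller elements after it = [14] -> 1
Total inversions = 0 + 2 + 1 = 3
Final answer: 3


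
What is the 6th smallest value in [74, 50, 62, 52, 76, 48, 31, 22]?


Sort ascending: [22, 31, 48, 50, 52, 62, 74, 76]
The 6th element (1-indexed) is at index 5.
Value = 62
Final answer: 62


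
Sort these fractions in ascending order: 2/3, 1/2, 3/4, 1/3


Convert to decimal for comparison:
  2/3 = 0.6667
  1/2 = 0.5
  3/4 = 0.75
  1/3 = 0.3333
Decimals in increasing order: 0.3333 < 0.5 < 0.6667 < 0.75
Writing each back as its fraction gives the sorted order.
Final answer: 1/3, 1/2, 2/3, 3/4


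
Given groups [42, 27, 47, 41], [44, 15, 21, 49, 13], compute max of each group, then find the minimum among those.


Find max of each group:
  Group 1: [42, 27, 47, 41] -> max = 47
  Group 2: [44, 15, 21, 49, 13] -> max = 49
Maxes: [47, 49]
Minimum of maxes = 47
Final answer: 47


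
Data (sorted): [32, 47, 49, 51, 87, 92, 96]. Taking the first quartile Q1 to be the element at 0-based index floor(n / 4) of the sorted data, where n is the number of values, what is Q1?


The list has n = 7 elements.
Q1 index = floor(7 / 4) = floor(1.75) = 1
Counting from index 0 in the sorted data, the element at index 1 is 47.
Final answer: 47


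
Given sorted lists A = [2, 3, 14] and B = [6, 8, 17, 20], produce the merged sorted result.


List A: [2, 3, 14]
List B: [6, 8, 17, 20]
Repeatedly compare the front elements and take the smaller:
  2 vs 6 -> take 2
  3 vs 6 -> take 3
  14 vs 6 -> take 6
  14 vs 8 -> take 8
  14 vs 17 -> take 14
  A is exhausted; append the rest of B: [17, 20]
Final answer: [2, 3, 6, 8, 14, 17, 20]


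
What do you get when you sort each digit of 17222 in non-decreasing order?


The number 17222 has digits: 1, 7, 2, 2, 2
Sorted: 1, 2, 2, 2, 7
Joining the sorted digits gives the result.
Final answer: 12227


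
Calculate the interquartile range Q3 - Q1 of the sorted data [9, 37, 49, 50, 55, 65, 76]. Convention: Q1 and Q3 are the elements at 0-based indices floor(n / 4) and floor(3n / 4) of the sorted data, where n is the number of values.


The data has n = 7 elements.
Q1 index = floor(7 / 4) = floor(1.75) = 1; Q3 index = floor(3 * 7 / 4) = floor(5.25) = 5
Q1 = element at index 1 = 37
Q3 = element at index 5 = 65
IQR = 65 - 37 = 28
Final answer: 28


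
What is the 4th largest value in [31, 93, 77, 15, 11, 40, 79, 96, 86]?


Sort descending: [96, 93, 86, 79, 77, 40, 31, 15, 11]
The 4th element (1-indexed) is at index 3.
Value = 79
Final answer: 79


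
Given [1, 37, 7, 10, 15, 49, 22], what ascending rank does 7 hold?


Sort ascending: [1, 7, 10, 15, 22, 37, 49]
Find 7 in the sorted list.
7 is at position 2 (1-indexed).
Final answer: 2


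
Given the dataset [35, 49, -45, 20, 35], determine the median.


First, sort the list: [-45, 20, 35, 35, 49]
The list has 5 elements (odd count).
The middle index is 2 (0-based), and the element there is 35.
Final answer: 35


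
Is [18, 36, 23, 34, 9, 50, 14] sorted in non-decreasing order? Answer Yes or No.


Check consecutive pairs:
  18 <= 36? True
  36 <= 23? False
  23 <= 34? True
  34 <= 9? False
  9 <= 50? True
  50 <= 14? False
3 consecutive pair(s) are out of order, so the list is not sorted.
Final answer: No


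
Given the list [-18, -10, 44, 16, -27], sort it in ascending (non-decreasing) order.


Original list: [-18, -10, 44, 16, -27]
Repeatedly take the smallest remaining element:
  Remaining [-18, -10, 44, 16, -27] -> smallest is -27
  Remaining [-18, -10, 44, 16] -> smallest is -18
  Remaining [-10, 44, 16] -> smallest is -10
  Remaining [44, 16] -> smallest is 16
  Remaining [44] -> smallest is 44
Collecting the picks in order gives the sorted list.
Final answer: [-27, -18, -10, 16, 44]


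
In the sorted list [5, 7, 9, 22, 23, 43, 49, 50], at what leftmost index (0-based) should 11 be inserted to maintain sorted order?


List is sorted: [5, 7, 9, 22, 23, 43, 49, 50]
We need the leftmost position where 11 can be inserted, i.e. the first index whose element is >= 11 (or the end of the list if none is).
Binary search with low=0, high=8 (0-based indices):
  low=0, high=8, mid=4: a[4]=23 >= 11, so high = 4
  low=0, high=4, mid=2: a[2]=9 < 11, so low = 3
  low=3, high=4, mid=3: a[3]=22 >= 11, so high = 3
Now low = high = 3, so the insertion index is 3.
Final answer: 3


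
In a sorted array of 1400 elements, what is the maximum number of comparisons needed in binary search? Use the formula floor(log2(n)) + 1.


Binary search halves the search space each step.
Maximum comparisons = floor(log2(1400)) + 1
log2(1400) = 10.4512
floor(log2(1400)) = 10, so 10 + 1 = 11
Final answer: 11


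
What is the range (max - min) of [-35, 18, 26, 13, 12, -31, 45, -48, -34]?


Maximum value: 45
Minimum value: -48
Range = 45 - (-48) = 93
Final answer: 93


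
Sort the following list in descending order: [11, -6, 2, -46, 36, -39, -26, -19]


Original list: [11, -6, 2, -46, 36, -39, -26, -19]
Repeatedly take the largest remaining element:
  Remaining [11, -6, 2, -46, 36, -39, -26, -19] -> largest is 36
  Remaining [11, -6, 2, -46, -39, -26, -19] -> largest is 11
  Remaining [-6, 2, -46, -39, -26, -19] -> largest is 2
  Remaining [-6, -46, -39, -26, -19] -> largest is -6
  Remaining [-46, -39, -26, -19] -> largest is -19
  Remaining [-46, -39, -26] -> largest is -26
  Remaining [-46, -39] -> largest is -39
  Remaining [-46] -> largest is -46
Collecting the picks in order gives the descending list.
Final answer: [36, 11, 2, -6, -19, -26, -39, -46]


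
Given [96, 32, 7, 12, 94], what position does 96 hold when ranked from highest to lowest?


Sort descending: [96, 94, 32, 12, 7]
Find 96 in the sorted list.
96 is at position 1.
Final answer: 1


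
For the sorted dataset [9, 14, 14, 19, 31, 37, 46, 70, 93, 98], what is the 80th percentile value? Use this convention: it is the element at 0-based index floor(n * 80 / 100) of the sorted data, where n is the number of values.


The dataset has n = 10 elements.
Index = floor(10 * 80 / 100) = floor(800 / 100) = floor(8) = 8
Counting from index 0 in the sorted data, the element at index 8 is 93.
Final answer: 93


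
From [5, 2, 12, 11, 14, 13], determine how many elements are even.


Check each element:
  5 is odd
  2 is even
  12 is even
  11 is odd
  14 is even
  13 is odd
Evens: [2, 12, 14]
Count of evens = 3
Final answer: 3


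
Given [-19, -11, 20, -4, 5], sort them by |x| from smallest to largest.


Compute absolute values:
  |-19| = 19
  |-11| = 11
  |20| = 20
  |-4| = 4
  |5| = 5
Absolute values in increasing order: 4 < 5 < 11 < 19 < 20
Listing the original numbers in that order gives the answer.
Final answer: [-4, 5, -11, -19, 20]


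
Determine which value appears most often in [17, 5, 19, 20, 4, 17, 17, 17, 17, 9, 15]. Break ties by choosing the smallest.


Count the frequency of each value:
  4 appears 1 time(s)
  5 appears 1 time(s)
  9 appears 1 time(s)
  15 appears 1 time(s)
  17 appears 5 time(s)
  19 appears 1 time(s)
  20 appears 1 time(s)
Maximum frequency is 5.
Only 17 reaches that frequency, so it is the mode.
Final answer: 17


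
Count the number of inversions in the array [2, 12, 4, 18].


For each element, count the later elements that are smaller than it:
  2 (index 0): smaller elements after it = [] -> 0
  12 (index 1): smaller elements after it = [4] -> 1
  4 (index 2): smaller elements after it = [] -> 0
Total inversions = 0 + 1 + 0 = 1
Final answer: 1


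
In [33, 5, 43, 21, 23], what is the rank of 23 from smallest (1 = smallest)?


Sort ascending: [5, 21, 23, 33, 43]
Find 23 in the sorted list.
23 is at position 3 (1-indexed).
Final answer: 3


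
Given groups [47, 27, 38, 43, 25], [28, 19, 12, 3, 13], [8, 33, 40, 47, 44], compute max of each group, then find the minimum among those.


Find max of each group:
  Group 1: [47, 27, 38, 43, 25] -> max = 47
  Group 2: [28, 19, 12, 3, 13] -> max = 28
  Group 3: [8, 33, 40, 47, 44] -> max = 47
Maxes: [47, 28, 47]
Minimum of maxes = 28
Final answer: 28


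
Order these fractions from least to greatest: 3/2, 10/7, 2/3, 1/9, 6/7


Convert to decimal for comparison:
  3/2 = 1.5
  10/7 = 1.4286
  2/3 = 0.6667
  1/9 = 0.1111
  6/7 = 0.8571
Decimals in increasing order: 0.1111 < 0.6667 < 0.8571 < 1.4286 < 1.5
Writing each back as its fraction gives the sorted order.
Final answer: 1/9, 2/3, 6/7, 10/7, 3/2


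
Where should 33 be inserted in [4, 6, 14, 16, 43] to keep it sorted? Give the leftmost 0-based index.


List is sorted: [4, 6, 14, 16, 43]
We need the leftmost position where 33 can be inserted, i.e. the first index whose element is >= 33 (or the end of the list if none is).
Binary search with low=0, high=5 (0-based indices):
  low=0, high=5, mid=2: a[2]=14 < 33, so low = 3
  low=3, high=5, mid=4: a[4]=43 >= 33, so high = 4
  low=3, high=4, mid=3: a[3]=16 < 33, so low = 4
Now low = high = 4, so the insertion index is 4.
Final answer: 4


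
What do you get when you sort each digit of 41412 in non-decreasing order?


The number 41412 has digits: 4, 1, 4, 1, 2
Sorted: 1, 1, 2, 4, 4
Joining the sorted digits gives the result.
Final answer: 11244


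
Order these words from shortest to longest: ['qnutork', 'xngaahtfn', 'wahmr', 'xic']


Compute lengths:
  'qnutork' has length 7
  'xngaahtfn' has length 9
  'wahmr' has length 5
  'xic' has length 3
Lengths in increasing order: 3 < 5 < 7 < 9
Listing the words in that order gives the answer.
Final answer: ['xic', 'wahmr', 'qnutork', 'xngaahtfn']


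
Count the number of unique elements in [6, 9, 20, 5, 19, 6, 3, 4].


List all unique values:
Distinct values: [3, 4, 5, 6, 9, 19, 20]
Count = 7
Final answer: 7


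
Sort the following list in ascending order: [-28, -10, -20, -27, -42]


Original list: [-28, -10, -20, -27, -42]
Repeatedly take the smallest remaining element:
  Remaining [-28, -10, -20, -27, -42] -> smallest is -42
  Remaining [-28, -10, -20, -27] -> smallest is -28
  Remaining [-10, -20, -27] -> smallest is -27
  Remaining [-10, -20] -> smallest is -20
  Remaining [-10] -> smallest is -10
Collecting the picks in order gives the sorted list.
Final answer: [-42, -28, -27, -20, -10]


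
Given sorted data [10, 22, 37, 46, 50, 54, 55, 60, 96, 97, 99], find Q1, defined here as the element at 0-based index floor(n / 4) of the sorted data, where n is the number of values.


The list has n = 11 elements.
Q1 index = floor(11 / 4) = floor(2.75) = 2
Counting from index 0 in the sorted data, the element at index 2 is 37.
Final answer: 37


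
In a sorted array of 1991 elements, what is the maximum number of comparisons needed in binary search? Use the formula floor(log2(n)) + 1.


Binary search halves the search space each step.
Maximum comparisons = floor(log2(1991)) + 1
log2(1991) = 10.9593
floor(log2(1991)) = 10, so 10 + 1 = 11
Final answer: 11


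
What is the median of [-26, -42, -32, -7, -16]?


First, sort the list: [-42, -32, -26, -16, -7]
The list has 5 elements (odd count).
The middle index is 2 (0-based), and the element there is -26.
Final answer: -26


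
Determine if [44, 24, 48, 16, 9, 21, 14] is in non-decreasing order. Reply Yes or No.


Check consecutive pairs:
  44 <= 24? False
  24 <= 48? True
  48 <= 16? False
  16 <= 9? False
  9 <= 21? True
  21 <= 14? False
4 consecutive pair(s) are out of order, so the list is not sorted.
Final answer: No


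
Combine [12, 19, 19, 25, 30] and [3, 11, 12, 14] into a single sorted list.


List A: [12, 19, 19, 25, 30]
List B: [3, 11, 12, 14]
Repeatedly compare the front elements and take the smaller:
  12 vs 3 -> take 3
  12 vs 11 -> take 11
  12 vs 12 -> take 12
  19 vs 12 -> take 12
  19 vs 14 -> take 14
  B is exhausted; append the rest of A: [19, 19, 25, 30]
Final answer: [3, 11, 12, 12, 14, 19, 19, 25, 30]


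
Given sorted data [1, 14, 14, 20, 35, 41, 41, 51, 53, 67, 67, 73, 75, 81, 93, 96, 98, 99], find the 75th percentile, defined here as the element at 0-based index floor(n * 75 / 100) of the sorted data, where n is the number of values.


The dataset has n = 18 elements.
Index = floor(18 * 75 / 100) = floor(1350 / 100) = floor(13.5) = 13
Counting from index 0 in the sorted data, the element at index 13 is 81.
Final answer: 81


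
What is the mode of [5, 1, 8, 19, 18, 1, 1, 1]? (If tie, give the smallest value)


Count the frequency of each value:
  1 appears 4 time(s)
  5 appears 1 time(s)
  8 appears 1 time(s)
  18 appears 1 time(s)
  19 appears 1 time(s)
Maximum frequency is 4.
Only 1 reaches that frequency, so it is the mode.
Final answer: 1


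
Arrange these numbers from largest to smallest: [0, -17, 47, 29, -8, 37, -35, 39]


Original list: [0, -17, 47, 29, -8, 37, -35, 39]
Repeatedly take the largest remaining element:
  Remaining [0, -17, 47, 29, -8, 37, -35, 39] -> largest is 47
  Remaining [0, -17, 29, -8, 37, -35, 39] -> largest is 39
  Remaining [0, -17, 29, -8, 37, -35] -> largest is 37
  Remaining [0, -17, 29, -8, -35] -> largest is 29
  Remaining [0, -17, -8, -35] -> largest is 0
  Remaining [-17, -8, -35] -> largest is -8
  Remaining [-17, -35] -> largest is -17
  Remaining [-35] -> largest is -35
Collecting the picks in order gives the descending list.
Final answer: [47, 39, 37, 29, 0, -8, -17, -35]


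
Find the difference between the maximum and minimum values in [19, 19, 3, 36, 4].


Maximum value: 36
Minimum value: 3
Range = 36 - 3 = 33
Final answer: 33


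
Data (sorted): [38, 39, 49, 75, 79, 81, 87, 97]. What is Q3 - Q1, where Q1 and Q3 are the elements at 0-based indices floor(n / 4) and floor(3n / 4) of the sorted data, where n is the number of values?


The data has n = 8 elements.
Q1 index = floor(8 / 4) = floor(2) = 2; Q3 index = floor(3 * 8 / 4) = floor(6) = 6
Q1 = element at index 2 = 49
Q3 = element at index 6 = 87
IQR = 87 - 49 = 38
Final answer: 38


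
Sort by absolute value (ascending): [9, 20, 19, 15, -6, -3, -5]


Compute absolute values:
  |9| = 9
  |20| = 20
  |19| = 19
  |15| = 15
  |-6| = 6
  |-3| = 3
  |-5| = 5
Absolute values in increasing order: 3 < 5 < 6 < 9 < 15 < 19 < 20
Listing the original numbers in that order gives the answer.
Final answer: [-3, -5, -6, 9, 15, 19, 20]


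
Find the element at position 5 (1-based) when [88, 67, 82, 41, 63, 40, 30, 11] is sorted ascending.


Sort ascending: [11, 30, 40, 41, 63, 67, 82, 88]
The 5th element (1-indexed) is at index 4.
Value = 63
Final answer: 63


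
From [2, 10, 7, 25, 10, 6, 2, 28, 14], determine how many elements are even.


Check each element:
  2 is even
  10 is even
  7 is odd
  25 is odd
  10 is even
  6 is even
  2 is even
  28 is even
  14 is even
Evens: [2, 10, 10, 6, 2, 28, 14]
Count of evens = 7
Final answer: 7


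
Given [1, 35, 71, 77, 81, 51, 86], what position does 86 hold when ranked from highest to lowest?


Sort descending: [86, 81, 77, 71, 51, 35, 1]
Find 86 in the sorted list.
86 is at position 1.
Final answer: 1


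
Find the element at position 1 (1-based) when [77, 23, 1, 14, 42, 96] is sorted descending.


Sort descending: [96, 77, 42, 23, 14, 1]
The 1st element (1-indexed) is at index 0.
Value = 96
Final answer: 96


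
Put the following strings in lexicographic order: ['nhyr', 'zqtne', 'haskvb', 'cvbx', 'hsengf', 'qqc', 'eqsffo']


Compare strings character by character (the first differing letter decides):
  'cvbx' < 'eqsffo' since 'c' < 'e' at position 1
  'eqsffo' < 'haskvb' since 'e' < 'h' at position 1
  'haskvb' < 'hsengf' since 'a' < 's' at position 2
  'hsengf' < 'nhyr' since 'h' < 'n' at position 1
  'nhyr' < 'qqc' since 'n' < 'q' at position 1
  'qqc' < 'zqtne' since 'q' < 'z' at position 1
Chaining these comparisons gives the alphabetical order.
Final answer: ['cvbx', 'eqsffo', 'haskvb', 'hsengf', 'nhyr', 'qqc', 'zqtne']


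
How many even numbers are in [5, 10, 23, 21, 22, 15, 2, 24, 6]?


Check each element:
  5 is odd
  10 is even
  23 is odd
  21 is odd
  22 is even
  15 is odd
  2 is even
  24 is even
  6 is even
Evens: [10, 22, 2, 24, 6]
Count of evens = 5
Final answer: 5


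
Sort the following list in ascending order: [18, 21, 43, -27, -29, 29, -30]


Original list: [18, 21, 43, -27, -29, 29, -30]
Repeatedly take the smallest remaining element:
  Remaining [18, 21, 43, -27, -29, 29, -30] -> smallest is -30
  Remaining [18, 21, 43, -27, -29, 29] -> smallest is -29
  Remaining [18, 21, 43, -27, 29] -> smallest is -27
  Remaining [18, 21, 43, 29] -> smallest is 18
  Remaining [21, 43, 29] -> smallest is 21
  Remaining [43, 29] -> smallest is 29
  Remaining [43] -> smallest is 43
Collecting the picks in order gives the sorted list.
Final answer: [-30, -29, -27, 18, 21, 29, 43]


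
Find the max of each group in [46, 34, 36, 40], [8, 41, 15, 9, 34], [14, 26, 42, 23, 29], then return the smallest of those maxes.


Find max of each group:
  Group 1: [46, 34, 36, 40] -> max = 46
  Group 2: [8, 41, 15, 9, 34] -> max = 41
  Group 3: [14, 26, 42, 23, 29] -> max = 42
Maxes: [46, 41, 42]
Minimum of maxes = 41
Final answer: 41


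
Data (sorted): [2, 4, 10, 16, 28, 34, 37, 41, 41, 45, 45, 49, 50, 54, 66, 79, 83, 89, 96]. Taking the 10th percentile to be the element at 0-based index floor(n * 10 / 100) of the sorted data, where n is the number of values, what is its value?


The dataset has n = 19 elements.
Index = floor(19 * 10 / 100) = floor(190 / 100) = floor(1.9) = 1
Counting from index 0 in the sorted data, the element at index 1 is 4.
Final answer: 4


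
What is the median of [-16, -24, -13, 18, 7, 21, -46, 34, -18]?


First, sort the list: [-46, -24, -18, -16, -13, 7, 18, 21, 34]
The list has 9 elements (odd count).
The middle index is 4 (0-based), and the element there is -13.
Final answer: -13


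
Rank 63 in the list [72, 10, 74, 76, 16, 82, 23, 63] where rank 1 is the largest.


Sort descending: [82, 76, 74, 72, 63, 23, 16, 10]
Find 63 in the sorted list.
63 is at position 5.
Final answer: 5


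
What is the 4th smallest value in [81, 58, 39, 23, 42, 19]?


Sort ascending: [19, 23, 39, 42, 58, 81]
The 4th element (1-indexed) is at index 3.
Value = 42
Final answer: 42


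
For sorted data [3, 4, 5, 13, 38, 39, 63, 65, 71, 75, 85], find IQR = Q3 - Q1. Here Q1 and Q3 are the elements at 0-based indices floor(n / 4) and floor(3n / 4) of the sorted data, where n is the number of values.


The data has n = 11 elements.
Q1 index = floor(11 / 4) = floor(2.75) = 2; Q3 index = floor(3 * 11 / 4) = floor(8.25) = 8
Q1 = element at index 2 = 5
Q3 = element at index 8 = 71
IQR = 71 - 5 = 66
Final answer: 66


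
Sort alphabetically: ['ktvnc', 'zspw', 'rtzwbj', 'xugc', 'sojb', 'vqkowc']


Compare strings character by character (the first differing letter decides):
  'ktvnc' < 'rtzwbj' since 'k' < 'r' at position 1
  'rtzwbj' < 'sojb' since 'r' < 's' at position 1
  'sojb' < 'vqkowc' since 's' < 'v' at position 1
  'vqkowc' < 'xugc' since 'v' < 'x' at position 1
  'xugc' < 'zspw' since 'x' < 'z' at position 1
Chaining these comparisons gives the alphabetical order.
Final answer: ['ktvnc', 'rtzwbj', 'sojb', 'vqkowc', 'xugc', 'zspw']


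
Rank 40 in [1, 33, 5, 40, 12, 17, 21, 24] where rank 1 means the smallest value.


Sort ascending: [1, 5, 12, 17, 21, 24, 33, 40]
Find 40 in the sorted list.
40 is at position 8 (1-indexed).
Final answer: 8


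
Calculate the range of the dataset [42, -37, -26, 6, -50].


Maximum value: 42
Minimum value: -50
Range = 42 - (-50) = 92
Final answer: 92


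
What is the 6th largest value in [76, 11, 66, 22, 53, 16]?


Sort descending: [76, 66, 53, 22, 16, 11]
The 6th element (1-indexed) is at index 5.
Value = 11
Final answer: 11


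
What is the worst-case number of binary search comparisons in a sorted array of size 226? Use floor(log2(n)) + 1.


Binary search halves the search space each step.
Maximum comparisons = floor(log2(226)) + 1
log2(226) = 7.8202
floor(log2(226)) = 7, so 7 + 1 = 8
Final answer: 8


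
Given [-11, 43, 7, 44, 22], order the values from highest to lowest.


Original list: [-11, 43, 7, 44, 22]
Repeatedly take the largest remaining element:
  Remaining [-11, 43, 7, 44, 22] -> largest is 44
  Remaining [-11, 43, 7, 22] -> largest is 43
  Remaining [-11, 7, 22] -> largest is 22
  Remaining [-11, 7] -> largest is 7
  Remaining [-11] -> largest is -11
Collecting the picks in order gives the descending list.
Final answer: [44, 43, 22, 7, -11]


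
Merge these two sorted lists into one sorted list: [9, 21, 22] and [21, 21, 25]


List A: [9, 21, 22]
List B: [21, 21, 25]
Repeatedly compare the front elements and take the smaller:
  9 vs 21 -> take 9
  21 vs 21 -> take 21
  22 vs 21 -> take 21
  22 vs 21 -> take 21
  22 vs 25 -> take 22
  A is exhausted; append the rest of B: [25]
Final answer: [9, 21, 21, 21, 22, 25]


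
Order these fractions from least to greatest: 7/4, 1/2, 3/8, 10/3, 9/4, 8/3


Convert to decimal for comparison:
  7/4 = 1.75
  1/2 = 0.5
  3/8 = 0.375
  10/3 = 3.3333
  9/4 = 2.25
  8/3 = 2.6667
Decimals in increasing order: 0.375 < 0.5 < 1.75 < 2.25 < 2.6667 < 3.3333
Writing each back as its fraction gives the sorted order.
Final answer: 3/8, 1/2, 7/4, 9/4, 8/3, 10/3


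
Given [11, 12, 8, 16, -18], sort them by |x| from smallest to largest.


Compute absolute values:
  |11| = 11
  |12| = 12
  |8| = 8
  |16| = 16
  |-18| = 18
Absolute values in increasing order: 8 < 11 < 12 < 16 < 18
Listing the original numbers in that order gives the answer.
Final answer: [8, 11, 12, 16, -18]


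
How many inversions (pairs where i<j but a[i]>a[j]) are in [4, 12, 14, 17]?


For each element, count the later elements that are smaller than it:
  4 (index 0): smaller elements after it = [] -> 0
  12 (index 1): smaller elements after it = [] -> 0
  14 (index 2): smaller elements after it = [] -> 0
Total inversions = 0 + 0 + 0 = 0
Final answer: 0
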